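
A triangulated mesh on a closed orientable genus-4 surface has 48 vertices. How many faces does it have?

χ = 2 − 2·4 = -6, and every face is a triangle so 3F = 2E.
V − E + F = -6 with E = 3F/2 gives 48 − (3/2 − 1)·F = -6, so F = 108 and E = 162.

108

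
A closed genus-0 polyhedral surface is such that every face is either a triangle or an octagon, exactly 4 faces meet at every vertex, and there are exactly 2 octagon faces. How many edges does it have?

Let x be the number of triangles; then F = 2 + x.
Edge–face incidences: 2E = 8·2 + 3·x = 16 + 3x.
Every vertex has degree 4, so 4V = 2E.
Euler: V − E + F = 2 ⇒ (2E)/4 − E + (2 + x) = 2.
Multiply by 8: 2·(2E) − 4·(2E) + 8·(2 + x) = 16, i.e. 16 + 8x − 2·(16 + 3x) = 16.
Collecting terms: 2x − 16 = 16, so 2x = 32, so x = 16.
Then 2E = 16 + 3·16 = 64, so E = 32, V = 2E/4 = 16, F = 2 + 16 = 18.

32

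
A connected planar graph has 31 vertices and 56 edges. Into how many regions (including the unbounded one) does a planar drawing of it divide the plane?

27

Euler's formula for a connected plane graph: V − E + F = 2, so F = 2 − 31 + 56 = 27.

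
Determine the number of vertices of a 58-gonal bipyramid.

A bipyramid over an n-gon has 2n triangular faces and n + 2 vertices: V = 58 + 2 = 60, E = 3·58 = 174, F = 2·58 = 116.
Check: V − E + F = 60 − 174 + 116 = 2.

60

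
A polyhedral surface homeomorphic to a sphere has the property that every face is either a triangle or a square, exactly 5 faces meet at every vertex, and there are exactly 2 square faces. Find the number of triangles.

Let x be the number of triangles; then F = 2 + x.
Edge–face incidences: 2E = 4·2 + 3·x = 8 + 3x.
Every vertex has degree 5, so 5V = 2E.
Euler: V − E + F = 2 ⇒ (2E)/5 − E + (2 + x) = 2.
Multiply by 10: 2·(2E) − 5·(2E) + 10·(2 + x) = 20, i.e. 20 + 10x − 3·(8 + 3x) = 20.
Collecting terms: x − 4 = 20, so x = 24.
Then 2E = 8 + 3·24 = 80, so E = 40, V = 2E/5 = 16, F = 2 + 24 = 26.

24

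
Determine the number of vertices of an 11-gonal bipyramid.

A bipyramid over an n-gon has 2n triangular faces and n + 2 vertices: V = 11 + 2 = 13, E = 3·11 = 33, F = 2·11 = 22.

13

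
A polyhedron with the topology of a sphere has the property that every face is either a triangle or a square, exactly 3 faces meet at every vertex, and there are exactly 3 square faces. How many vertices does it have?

6

Let x be the number of triangles; then F = 3 + x.
Edge–face incidences: 2E = 4·3 + 3·x = 12 + 3x.
Every vertex has degree 3, so 3V = 2E.
Euler: V − E + F = 2 ⇒ (2E)/3 − E + (3 + x) = 2.
Multiply by 6: 2·(2E) − 3·(2E) + 6·(3 + x) = 12, i.e. 18 + 6x − (12 + 3x) = 12.
Collecting terms: 3x + 6 = 12, so 3x = 6, so x = 2.
Then 2E = 12 + 3·2 = 18, so E = 9, V = 2E/3 = 6, F = 3 + 2 = 5.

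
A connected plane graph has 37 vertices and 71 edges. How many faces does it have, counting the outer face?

36

Euler's formula for a connected plane graph: V − E + F = 2, so F = 2 − 37 + 71 = 36.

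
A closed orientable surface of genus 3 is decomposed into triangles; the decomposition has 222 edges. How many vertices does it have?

χ = 2 − 2·3 = -4, and every face is a triangle so 3F = 2E.
F = 2E/3 = 148. Then V = -4 + E − F = -4 + 222 − 148 = 70.

70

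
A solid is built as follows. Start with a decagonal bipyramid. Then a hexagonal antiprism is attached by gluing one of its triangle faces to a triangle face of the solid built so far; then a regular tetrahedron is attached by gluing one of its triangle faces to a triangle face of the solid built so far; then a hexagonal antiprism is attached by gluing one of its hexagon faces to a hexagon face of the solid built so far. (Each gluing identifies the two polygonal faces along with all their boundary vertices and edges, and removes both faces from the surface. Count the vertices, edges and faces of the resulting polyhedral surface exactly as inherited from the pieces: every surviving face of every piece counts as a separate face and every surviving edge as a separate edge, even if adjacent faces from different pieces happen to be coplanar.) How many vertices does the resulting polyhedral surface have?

A decagonal bipyramid: V=12, E=30, F=20.
Attach a hexagonal antiprism (V=12, E=24, F=14) along a 3-gon: merge 3 vertices and 3 edges, delete both glued faces → V=21, E=51, F=32.
Attach a regular tetrahedron (V=4, E=6, F=4) along a 3-gon: merge 3 vertices and 3 edges, delete both glued faces → V=22, E=54, F=34.
Attach a hexagonal antiprism (V=12, E=24, F=14) along a 6-gon: merge 6 vertices and 6 edges, delete both glued faces → V=28, E=72, F=46.
Check: V − E + F = 28 − 72 + 46 = 2.

28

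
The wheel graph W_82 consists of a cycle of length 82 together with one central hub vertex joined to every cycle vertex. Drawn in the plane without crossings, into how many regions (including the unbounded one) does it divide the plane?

W_82 has V = 82 + 1 = 83 vertices and E = 2·82 = 164 edges.
By Euler's formula F = 2 − V + E = 2 − 83 + 164 = 83.

83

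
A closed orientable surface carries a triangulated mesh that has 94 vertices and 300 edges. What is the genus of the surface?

4

Every face is a triangle and each edge borders two faces, so 3F = 2·300, giving F = 200.
χ = V − E + F = 94 − 300 + 200 = -6.
For a closed orientable surface χ = 2 − 2g, so g = (2 − (-6))/2 = 4.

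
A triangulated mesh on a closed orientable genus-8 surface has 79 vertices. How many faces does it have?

χ = 2 − 2·8 = -14, and every face is a triangle so 3F = 2E.
V − E + F = -14 with E = 3F/2 gives 79 − (3/2 − 1)·F = -14, so F = 186 and E = 279.

186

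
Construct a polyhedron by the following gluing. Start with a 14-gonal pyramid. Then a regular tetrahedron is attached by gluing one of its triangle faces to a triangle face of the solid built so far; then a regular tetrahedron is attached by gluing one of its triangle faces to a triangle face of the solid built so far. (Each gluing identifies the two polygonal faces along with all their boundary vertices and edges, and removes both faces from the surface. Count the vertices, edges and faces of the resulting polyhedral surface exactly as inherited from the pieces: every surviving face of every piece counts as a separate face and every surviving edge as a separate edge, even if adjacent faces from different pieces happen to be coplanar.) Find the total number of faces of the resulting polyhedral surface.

19

A 14-gonal pyramid: V=15, E=28, F=15.
Attach a regular tetrahedron (V=4, E=6, F=4) along a 3-gon: merge 3 vertices and 3 edges, delete both glued faces → V=16, E=31, F=17.
Attach a regular tetrahedron (V=4, E=6, F=4) along a 3-gon: merge 3 vertices and 3 edges, delete both glued faces → V=17, E=34, F=19.
Check: V − E + F = 17 − 34 + 19 = 2.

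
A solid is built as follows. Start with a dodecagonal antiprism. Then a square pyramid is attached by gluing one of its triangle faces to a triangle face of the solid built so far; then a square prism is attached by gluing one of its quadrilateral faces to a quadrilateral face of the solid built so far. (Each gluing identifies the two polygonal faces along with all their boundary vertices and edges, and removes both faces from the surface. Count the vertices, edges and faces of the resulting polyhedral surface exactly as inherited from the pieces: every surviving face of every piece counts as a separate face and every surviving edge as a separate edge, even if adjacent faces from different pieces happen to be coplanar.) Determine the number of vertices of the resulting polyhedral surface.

A dodecagonal antiprism: V=24, E=48, F=26.
Attach a square pyramid (V=5, E=8, F=5) along a 3-gon: merge 3 vertices and 3 edges, delete both glued faces → V=26, E=53, F=29.
Attach a square prism (V=8, E=12, F=6) along a 4-gon: merge 4 vertices and 4 edges, delete both glued faces → V=30, E=61, F=33.
Check: V − E + F = 30 − 61 + 33 = 2.

30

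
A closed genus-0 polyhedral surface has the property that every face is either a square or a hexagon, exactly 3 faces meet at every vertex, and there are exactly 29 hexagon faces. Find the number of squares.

6

Let x be the number of squares; then F = 29 + x.
Edge–face incidences: 2E = 6·29 + 4·x = 174 + 4x.
Every vertex has degree 3, so 3V = 2E.
Euler: V − E + F = 2 ⇒ (2E)/3 − E + (29 + x) = 2.
Multiply by 6: 2·(2E) − 3·(2E) + 6·(29 + x) = 12, i.e. 174 + 6x − (174 + 4x) = 12.
Collecting terms: 2x = 12, so x = 6.
Then 2E = 174 + 4·6 = 198, so E = 99, V = 2E/3 = 66, F = 29 + 6 = 35.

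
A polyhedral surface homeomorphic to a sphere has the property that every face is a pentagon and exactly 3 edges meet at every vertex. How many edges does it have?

30

Each face has 5 edges and each edge borders two faces, so 2E = 5F.
Each vertex has degree 3, so 3V = 2E and hence V = 5F/3.
Euler: V − E + F = 2 ⇒ (5F/3) − (5F/2) + F = 2.
Multiply by 6: (10 − 15 + 6)F = 12, i.e. 1F = 12.
So F = 12, E = 5·12/2 = 30, V = 5·12/3 = 20.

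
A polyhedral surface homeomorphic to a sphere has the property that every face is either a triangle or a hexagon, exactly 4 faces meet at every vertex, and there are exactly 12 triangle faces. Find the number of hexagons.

2

Let x be the number of hexagons; then F = 12 + x.
Edge–face incidences: 2E = 3·12 + 6·x = 36 + 6x.
Every vertex has degree 4, so 4V = 2E.
Euler: V − E + F = 2 ⇒ (2E)/4 − E + (12 + x) = 2.
Multiply by 8: 2·(2E) − 4·(2E) + 8·(12 + x) = 16, i.e. 96 + 8x − 2·(36 + 6x) = 16.
Collecting terms: −4x + 24 = 16, so −4x = −8, so x = 2.
Then 2E = 36 + 6·2 = 48, so E = 24, V = 2E/4 = 12, F = 12 + 2 = 14.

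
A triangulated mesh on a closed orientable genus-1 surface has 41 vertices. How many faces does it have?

χ = 2 − 2·1 = 0, and every face is a triangle so 3F = 2E.
V − E + F = 0 with E = 3F/2 gives 41 − (3/2 − 1)·F = 0, so F = 82 and E = 123.

82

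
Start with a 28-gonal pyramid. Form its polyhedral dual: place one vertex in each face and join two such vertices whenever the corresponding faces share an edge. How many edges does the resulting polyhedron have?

56

The base solid has V = 29, E = 56, F = 29.
The dual swaps V and F and preserves E: V′ = F = 29, E′ = E = 56, F′ = V = 29.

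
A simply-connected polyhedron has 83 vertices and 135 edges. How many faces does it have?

54

Here V − E + F = 2.
F = 2 − V + E = 2 − 83 + 135 = 54.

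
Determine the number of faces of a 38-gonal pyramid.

A pyramid on an n-gon base has one n-gon and n triangles: V = 38 + 1 = 39, E = 2·38 = 76, F = 38 + 1 = 39.

39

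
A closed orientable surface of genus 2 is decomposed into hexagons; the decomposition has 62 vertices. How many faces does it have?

32

χ = 2 − 2·2 = -2, and every face is a hexagon so 6F = 2E.
V − E + F = -2 with E = 6F/2 gives 62 − (6/2 − 1)·F = -2, so F = 32 and E = 96.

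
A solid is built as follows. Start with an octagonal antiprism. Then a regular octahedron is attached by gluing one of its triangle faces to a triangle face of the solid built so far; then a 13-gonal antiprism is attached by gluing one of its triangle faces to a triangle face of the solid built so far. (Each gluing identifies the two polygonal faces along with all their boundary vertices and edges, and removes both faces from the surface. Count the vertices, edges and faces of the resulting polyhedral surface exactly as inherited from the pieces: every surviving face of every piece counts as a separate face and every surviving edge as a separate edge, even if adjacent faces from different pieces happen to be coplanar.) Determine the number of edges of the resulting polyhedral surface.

90

An octagonal antiprism: V=16, E=32, F=18.
Attach a regular octahedron (V=6, E=12, F=8) along a 3-gon: merge 3 vertices and 3 edges, delete both glued faces → V=19, E=41, F=24.
Attach a 13-gonal antiprism (V=26, E=52, F=28) along a 3-gon: merge 3 vertices and 3 edges, delete both glued faces → V=42, E=90, F=50.
Check: V − E + F = 42 − 90 + 50 = 2.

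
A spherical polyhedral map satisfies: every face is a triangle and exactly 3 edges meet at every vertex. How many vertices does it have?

Each face has 3 edges and each edge borders two faces, so 2E = 3F.
Each vertex has degree 3, so 3V = 2E and hence V = 3F/3.
Euler: V − E + F = 2 ⇒ (3F/3) − (3F/2) + F = 2.
Multiply by 6: (6 − 9 + 6)F = 12, i.e. 3F = 12.
So F = 4, E = 3·4/2 = 6, V = 3·4/3 = 4.

4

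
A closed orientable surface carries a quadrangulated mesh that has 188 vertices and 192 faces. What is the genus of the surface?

Every face is a square, so 2E = 4·192 = 768, giving E = 384.
χ = V − E + F = 188 − 384 + 192 = -4.
For a closed orientable surface χ = 2 − 2g, so g = (2 − (-4))/2 = 3.

3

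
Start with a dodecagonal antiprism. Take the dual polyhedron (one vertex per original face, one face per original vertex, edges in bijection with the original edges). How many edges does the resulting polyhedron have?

48

The base solid has V = 24, E = 48, F = 26.
The dual swaps V and F and preserves E: V′ = F = 26, E′ = E = 48, F′ = V = 24.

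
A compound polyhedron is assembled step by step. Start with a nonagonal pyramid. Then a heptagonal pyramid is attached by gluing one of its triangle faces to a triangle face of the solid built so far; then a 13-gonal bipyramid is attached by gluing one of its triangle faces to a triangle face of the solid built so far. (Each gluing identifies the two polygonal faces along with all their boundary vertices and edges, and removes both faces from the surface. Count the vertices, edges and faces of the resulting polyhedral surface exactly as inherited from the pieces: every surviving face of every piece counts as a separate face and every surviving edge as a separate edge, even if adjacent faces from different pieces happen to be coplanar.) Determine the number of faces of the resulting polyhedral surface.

40

A nonagonal pyramid: V=10, E=18, F=10.
Attach a heptagonal pyramid (V=8, E=14, F=8) along a 3-gon: merge 3 vertices and 3 edges, delete both glued faces → V=15, E=29, F=16.
Attach a 13-gonal bipyramid (V=15, E=39, F=26) along a 3-gon: merge 3 vertices and 3 edges, delete both glued faces → V=27, E=65, F=40.
Check: V − E + F = 27 − 65 + 40 = 2.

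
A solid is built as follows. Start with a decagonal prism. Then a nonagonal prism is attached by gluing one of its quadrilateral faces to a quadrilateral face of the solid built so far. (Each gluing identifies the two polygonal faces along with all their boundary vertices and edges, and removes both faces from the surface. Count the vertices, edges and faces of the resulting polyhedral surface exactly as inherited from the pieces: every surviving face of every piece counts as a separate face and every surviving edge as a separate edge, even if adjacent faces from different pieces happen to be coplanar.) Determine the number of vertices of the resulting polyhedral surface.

A decagonal prism: V=20, E=30, F=12.
Attach a nonagonal prism (V=18, E=27, F=11) along a 4-gon: merge 4 vertices and 4 edges, delete both glued faces → V=34, E=53, F=21.
Check: V − E + F = 34 − 53 + 21 = 2.

34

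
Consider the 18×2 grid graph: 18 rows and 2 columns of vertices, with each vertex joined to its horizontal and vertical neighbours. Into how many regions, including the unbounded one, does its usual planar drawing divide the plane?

18

The grid has V = 18·2 = 36 vertices and E = 18·1 + 2·17 = 52 edges.
F = 2 − V + E = 2 − 36 + 52 = 18.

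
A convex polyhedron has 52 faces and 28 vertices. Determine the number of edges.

78

Here V − E + F = 2.
E = V + F − (2) = 28 + 52 − (2) = 78.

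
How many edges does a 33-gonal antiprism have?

132

An antiprism on an n-gon has two n-gon caps and 2n triangles: V = 2·33 = 66, E = 4·33 = 132, F = 2·33 + 2 = 68.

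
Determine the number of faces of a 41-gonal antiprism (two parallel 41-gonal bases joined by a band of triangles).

84

An antiprism on an n-gon has two n-gon caps and 2n triangles: V = 2·41 = 82, E = 4·41 = 164, F = 2·41 + 2 = 84.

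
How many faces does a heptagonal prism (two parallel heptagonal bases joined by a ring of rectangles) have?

A prism on an n-gon has two n-gon bases and n rectangular sides: V = 2·7 = 14, E = 3·7 = 21, F = 7 + 2 = 9.

9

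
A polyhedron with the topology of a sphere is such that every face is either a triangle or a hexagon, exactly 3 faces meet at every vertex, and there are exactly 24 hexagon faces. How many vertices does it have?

Let x be the number of triangles; then F = 24 + x.
Edge–face incidences: 2E = 6·24 + 3·x = 144 + 3x.
Every vertex has degree 3, so 3V = 2E.
Euler: V − E + F = 2 ⇒ (2E)/3 − E + (24 + x) = 2.
Multiply by 6: 2·(2E) − 3·(2E) + 6·(24 + x) = 12, i.e. 144 + 6x − (144 + 3x) = 12.
Collecting terms: 3x = 12, so x = 4.
Then 2E = 144 + 3·4 = 156, so E = 78, V = 2E/3 = 52, F = 24 + 4 = 28.

52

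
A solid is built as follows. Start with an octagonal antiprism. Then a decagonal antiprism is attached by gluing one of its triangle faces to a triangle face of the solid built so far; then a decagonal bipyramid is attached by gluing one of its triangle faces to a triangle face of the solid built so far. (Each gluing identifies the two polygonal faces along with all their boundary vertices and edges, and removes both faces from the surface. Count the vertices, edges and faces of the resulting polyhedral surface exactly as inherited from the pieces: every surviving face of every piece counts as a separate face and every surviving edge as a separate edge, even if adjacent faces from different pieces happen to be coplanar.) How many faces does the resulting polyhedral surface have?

An octagonal antiprism: V=16, E=32, F=18.
Attach a decagonal antiprism (V=20, E=40, F=22) along a 3-gon: merge 3 vertices and 3 edges, delete both glued faces → V=33, E=69, F=38.
Attach a decagonal bipyramid (V=12, E=30, F=20) along a 3-gon: merge 3 vertices and 3 edges, delete both glued faces → V=42, E=96, F=56.
Check: V − E + F = 42 − 96 + 56 = 2.

56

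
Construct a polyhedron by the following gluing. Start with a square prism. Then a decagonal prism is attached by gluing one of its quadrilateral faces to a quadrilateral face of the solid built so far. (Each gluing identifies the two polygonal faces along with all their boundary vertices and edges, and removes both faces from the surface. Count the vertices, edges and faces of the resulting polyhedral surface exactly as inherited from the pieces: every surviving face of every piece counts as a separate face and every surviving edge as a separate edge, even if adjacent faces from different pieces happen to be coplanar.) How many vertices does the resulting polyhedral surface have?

24

A square prism: V=8, E=12, F=6.
Attach a decagonal prism (V=20, E=30, F=12) along a 4-gon: merge 4 vertices and 4 edges, delete both glued faces → V=24, E=38, F=16.
Check: V − E + F = 24 − 38 + 16 = 2.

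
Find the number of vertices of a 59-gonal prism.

A prism on an n-gon has two n-gon bases and n rectangular sides: V = 2·59 = 118, E = 3·59 = 177, F = 59 + 2 = 61.

118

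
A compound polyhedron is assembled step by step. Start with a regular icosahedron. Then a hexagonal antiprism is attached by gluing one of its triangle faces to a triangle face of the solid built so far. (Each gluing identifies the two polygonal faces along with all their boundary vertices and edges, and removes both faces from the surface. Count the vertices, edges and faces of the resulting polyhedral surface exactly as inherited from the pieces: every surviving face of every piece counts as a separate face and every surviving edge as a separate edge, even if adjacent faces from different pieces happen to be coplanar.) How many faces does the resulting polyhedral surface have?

A regular icosahedron: V=12, E=30, F=20.
Attach a hexagonal antiprism (V=12, E=24, F=14) along a 3-gon: merge 3 vertices and 3 edges, delete both glued faces → V=21, E=51, F=32.
Check: V − E + F = 21 − 51 + 32 = 2.

32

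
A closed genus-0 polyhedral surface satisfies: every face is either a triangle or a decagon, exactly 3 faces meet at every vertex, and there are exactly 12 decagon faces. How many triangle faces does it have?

20

Let x be the number of triangles; then F = 12 + x.
Edge–face incidences: 2E = 10·12 + 3·x = 120 + 3x.
Every vertex has degree 3, so 3V = 2E.
Euler: V − E + F = 2 ⇒ (2E)/3 − E + (12 + x) = 2.
Multiply by 6: 2·(2E) − 3·(2E) + 6·(12 + x) = 12, i.e. 72 + 6x − (120 + 3x) = 12.
Collecting terms: 3x − 48 = 12, so 3x = 60, so x = 20.
Then 2E = 120 + 3·20 = 180, so E = 90, V = 2E/3 = 60, F = 12 + 20 = 32.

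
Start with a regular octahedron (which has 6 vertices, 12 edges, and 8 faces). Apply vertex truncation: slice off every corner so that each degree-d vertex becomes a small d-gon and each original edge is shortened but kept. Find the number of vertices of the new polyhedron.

24

Truncation replaces each original edge-end by a new vertex, so V′ = 2E = 24.
Each original edge survives, and each old vertex of degree d contributes d new edges; summing degrees gives Σd = 2E, so E′ = E + 2E = 3E = 36.
Each original face survives and each original vertex becomes one new face: F′ = F + V = 14.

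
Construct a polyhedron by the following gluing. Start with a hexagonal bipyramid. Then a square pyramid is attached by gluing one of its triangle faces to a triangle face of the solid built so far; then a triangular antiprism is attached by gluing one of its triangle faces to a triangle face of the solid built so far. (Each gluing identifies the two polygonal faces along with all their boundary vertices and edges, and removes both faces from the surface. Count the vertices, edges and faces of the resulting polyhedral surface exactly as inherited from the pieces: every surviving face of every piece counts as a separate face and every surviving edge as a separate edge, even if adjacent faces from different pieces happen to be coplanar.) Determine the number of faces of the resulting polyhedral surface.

A hexagonal bipyramid: V=8, E=18, F=12.
Attach a square pyramid (V=5, E=8, F=5) along a 3-gon: merge 3 vertices and 3 edges, delete both glued faces → V=10, E=23, F=15.
Attach a triangular antiprism (V=6, E=12, F=8) along a 3-gon: merge 3 vertices and 3 edges, delete both glued faces → V=13, E=32, F=21.
Check: V − E + F = 13 − 32 + 21 = 2.

21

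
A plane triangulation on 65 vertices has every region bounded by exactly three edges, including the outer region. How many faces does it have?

In a plane triangulation 3F = 2E and V − E + F = 2, so F = 2V − 4 = 2·65 − 4 = 126.

126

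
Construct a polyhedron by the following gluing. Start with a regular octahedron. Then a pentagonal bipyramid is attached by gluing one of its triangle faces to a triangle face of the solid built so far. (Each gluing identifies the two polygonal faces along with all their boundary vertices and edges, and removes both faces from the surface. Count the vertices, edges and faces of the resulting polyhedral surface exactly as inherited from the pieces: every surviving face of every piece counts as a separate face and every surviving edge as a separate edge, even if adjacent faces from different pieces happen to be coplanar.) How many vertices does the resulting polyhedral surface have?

A regular octahedron: V=6, E=12, F=8.
Attach a pentagonal bipyramid (V=7, E=15, F=10) along a 3-gon: merge 3 vertices and 3 edges, delete both glued faces → V=10, E=24, F=16.
Check: V − E + F = 10 − 24 + 16 = 2.

10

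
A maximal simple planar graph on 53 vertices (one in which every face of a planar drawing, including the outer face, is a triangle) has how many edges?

In a plane triangulation 3F = 2E and V − E + F = 2, so E = 3V − 6 = 3·53 − 6 = 153.

153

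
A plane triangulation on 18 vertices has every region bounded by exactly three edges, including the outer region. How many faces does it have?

In a plane triangulation 3F = 2E and V − E + F = 2, so F = 2V − 4 = 2·18 − 4 = 32.

32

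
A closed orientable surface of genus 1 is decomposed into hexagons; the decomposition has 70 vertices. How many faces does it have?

35

χ = 2 − 2·1 = 0, and every face is a hexagon so 6F = 2E.
V − E + F = 0 with E = 6F/2 gives 70 − (6/2 − 1)·F = 0, so F = 35 and E = 105.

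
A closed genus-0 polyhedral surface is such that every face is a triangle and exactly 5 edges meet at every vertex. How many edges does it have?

30

Each face has 3 edges and each edge borders two faces, so 2E = 3F.
Each vertex has degree 5, so 5V = 2E and hence V = 3F/5.
Euler: V − E + F = 2 ⇒ (3F/5) − (3F/2) + F = 2.
Multiply by 10: (6 − 15 + 10)F = 20, i.e. 1F = 20.
So F = 20, E = 3·20/2 = 30, V = 3·20/5 = 12.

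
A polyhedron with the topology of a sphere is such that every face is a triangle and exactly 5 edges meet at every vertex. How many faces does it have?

20

Each face has 3 edges and each edge borders two faces, so 2E = 3F.
Each vertex has degree 5, so 5V = 2E and hence V = 3F/5.
Euler: V − E + F = 2 ⇒ (3F/5) − (3F/2) + F = 2.
Multiply by 10: (6 − 15 + 10)F = 20, i.e. 1F = 20.
So F = 20, E = 3·20/2 = 30, V = 3·20/5 = 12.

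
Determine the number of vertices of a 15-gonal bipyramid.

A bipyramid over an n-gon has 2n triangular faces and n + 2 vertices: V = 15 + 2 = 17, E = 3·15 = 45, F = 2·15 = 30.

17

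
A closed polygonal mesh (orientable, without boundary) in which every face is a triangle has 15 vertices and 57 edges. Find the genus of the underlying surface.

Every face is a triangle and each edge borders two faces, so 3F = 2·57, giving F = 38.
χ = V − E + F = 15 − 57 + 38 = -4.
For a closed orientable surface χ = 2 − 2g, so g = (2 − (-4))/2 = 3.

3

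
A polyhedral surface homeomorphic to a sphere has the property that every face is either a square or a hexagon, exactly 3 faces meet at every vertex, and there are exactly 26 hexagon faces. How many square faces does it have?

6

Let x be the number of squares; then F = 26 + x.
Edge–face incidences: 2E = 6·26 + 4·x = 156 + 4x.
Every vertex has degree 3, so 3V = 2E.
Euler: V − E + F = 2 ⇒ (2E)/3 − E + (26 + x) = 2.
Multiply by 6: 2·(2E) − 3·(2E) + 6·(26 + x) = 12, i.e. 156 + 6x − (156 + 4x) = 12.
Collecting terms: 2x = 12, so x = 6.
Then 2E = 156 + 4·6 = 180, so E = 90, V = 2E/3 = 60, F = 26 + 6 = 32.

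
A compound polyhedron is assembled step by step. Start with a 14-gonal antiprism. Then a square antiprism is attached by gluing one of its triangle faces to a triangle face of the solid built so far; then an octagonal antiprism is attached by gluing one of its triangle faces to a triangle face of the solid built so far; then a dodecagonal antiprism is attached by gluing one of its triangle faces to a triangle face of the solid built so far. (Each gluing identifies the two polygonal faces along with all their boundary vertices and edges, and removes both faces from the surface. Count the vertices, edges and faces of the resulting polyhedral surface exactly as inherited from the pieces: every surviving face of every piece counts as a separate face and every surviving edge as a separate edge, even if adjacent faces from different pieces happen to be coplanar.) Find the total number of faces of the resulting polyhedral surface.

A 14-gonal antiprism: V=28, E=56, F=30.
Attach a square antiprism (V=8, E=16, F=10) along a 3-gon: merge 3 vertices and 3 edges, delete both glued faces → V=33, E=69, F=38.
Attach an octagonal antiprism (V=16, E=32, F=18) along a 3-gon: merge 3 vertices and 3 edges, delete both glued faces → V=46, E=98, F=54.
Attach a dodecagonal antiprism (V=24, E=48, F=26) along a 3-gon: merge 3 vertices and 3 edges, delete both glued faces → V=67, E=143, F=78.
Check: V − E + F = 67 − 143 + 78 = 2.

78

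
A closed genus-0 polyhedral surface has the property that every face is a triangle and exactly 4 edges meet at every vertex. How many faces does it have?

8

Each face has 3 edges and each edge borders two faces, so 2E = 3F.
Each vertex has degree 4, so 4V = 2E and hence V = 3F/4.
Euler: V − E + F = 2 ⇒ (3F/4) − (3F/2) + F = 2.
Multiply by 8: (6 − 12 + 8)F = 16, i.e. 2F = 16.
So F = 8, E = 3·8/2 = 12, V = 3·8/4 = 6.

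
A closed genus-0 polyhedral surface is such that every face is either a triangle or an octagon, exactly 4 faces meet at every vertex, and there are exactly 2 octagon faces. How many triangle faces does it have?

Let x be the number of triangles; then F = 2 + x.
Edge–face incidences: 2E = 8·2 + 3·x = 16 + 3x.
Every vertex has degree 4, so 4V = 2E.
Euler: V − E + F = 2 ⇒ (2E)/4 − E + (2 + x) = 2.
Multiply by 8: 2·(2E) − 4·(2E) + 8·(2 + x) = 16, i.e. 16 + 8x − 2·(16 + 3x) = 16.
Collecting terms: 2x − 16 = 16, so 2x = 32, so x = 16.
Then 2E = 16 + 3·16 = 64, so E = 32, V = 2E/4 = 16, F = 2 + 16 = 18.

16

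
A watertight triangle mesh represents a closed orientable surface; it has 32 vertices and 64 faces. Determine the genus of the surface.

Every face is a triangle, so 2E = 3·64 = 192, giving E = 96.
χ = V − E + F = 32 − 96 + 64 = 0.
For a closed orientable surface χ = 2 − 2g, so g = (2 − (0))/2 = 1.

1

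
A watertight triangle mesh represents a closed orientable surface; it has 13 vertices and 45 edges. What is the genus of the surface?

Every face is a triangle and each edge borders two faces, so 3F = 2·45, giving F = 30.
χ = V − E + F = 13 − 45 + 30 = -2.
For a closed orientable surface χ = 2 − 2g, so g = (2 − (-2))/2 = 2.

2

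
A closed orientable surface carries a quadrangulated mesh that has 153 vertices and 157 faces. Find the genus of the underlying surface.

Every face is a square, so 2E = 4·157 = 628, giving E = 314.
χ = V − E + F = 153 − 314 + 157 = -4.
For a closed orientable surface χ = 2 − 2g, so g = (2 − (-4))/2 = 3.

3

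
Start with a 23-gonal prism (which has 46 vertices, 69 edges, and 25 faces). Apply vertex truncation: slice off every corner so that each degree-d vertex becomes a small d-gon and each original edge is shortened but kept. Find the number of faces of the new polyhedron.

71

Truncation replaces each original edge-end by a new vertex, so V′ = 2E = 138.
Each original edge survives, and each old vertex of degree d contributes d new edges; summing degrees gives Σd = 2E, so E′ = E + 2E = 3E = 207.
Each original face survives and each original vertex becomes one new face: F′ = F + V = 71.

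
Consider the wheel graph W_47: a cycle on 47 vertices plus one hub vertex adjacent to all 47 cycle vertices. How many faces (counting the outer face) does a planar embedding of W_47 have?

48

W_47 has V = 47 + 1 = 48 vertices and E = 2·47 = 94 edges.
By Euler's formula F = 2 − V + E = 2 − 48 + 94 = 48.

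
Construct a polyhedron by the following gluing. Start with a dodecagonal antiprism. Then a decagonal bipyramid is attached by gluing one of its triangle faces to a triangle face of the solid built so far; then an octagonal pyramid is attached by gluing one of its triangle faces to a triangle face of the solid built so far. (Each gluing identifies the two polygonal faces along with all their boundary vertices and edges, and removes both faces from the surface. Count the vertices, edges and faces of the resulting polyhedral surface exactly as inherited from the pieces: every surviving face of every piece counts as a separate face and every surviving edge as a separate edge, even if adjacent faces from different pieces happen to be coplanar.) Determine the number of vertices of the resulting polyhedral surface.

A dodecagonal antiprism: V=24, E=48, F=26.
Attach a decagonal bipyramid (V=12, E=30, F=20) along a 3-gon: merge 3 vertices and 3 edges, delete both glued faces → V=33, E=75, F=44.
Attach an octagonal pyramid (V=9, E=16, F=9) along a 3-gon: merge 3 vertices and 3 edges, delete both glued faces → V=39, E=88, F=51.
Check: V − E + F = 39 − 88 + 51 = 2.

39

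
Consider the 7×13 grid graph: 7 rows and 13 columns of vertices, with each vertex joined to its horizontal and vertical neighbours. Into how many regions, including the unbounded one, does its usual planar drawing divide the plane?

73

The grid has V = 7·13 = 91 vertices and E = 7·12 + 13·6 = 162 edges.
F = 2 − V + E = 2 − 91 + 162 = 73.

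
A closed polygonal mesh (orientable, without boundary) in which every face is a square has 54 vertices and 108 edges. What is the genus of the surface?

1

Every face is a square and each edge borders two faces, so 4F = 2·108, giving F = 54.
χ = V − E + F = 54 − 108 + 54 = 0.
For a closed orientable surface χ = 2 − 2g, so g = (2 − (0))/2 = 1.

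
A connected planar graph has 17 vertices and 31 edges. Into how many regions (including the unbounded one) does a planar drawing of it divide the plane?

Euler's formula for a connected plane graph: V − E + F = 2, so F = 2 − 17 + 31 = 16.

16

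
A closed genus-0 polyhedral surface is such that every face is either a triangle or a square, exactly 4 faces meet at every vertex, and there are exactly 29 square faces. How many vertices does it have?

Let x be the number of triangles; then F = 29 + x.
Edge–face incidences: 2E = 4·29 + 3·x = 116 + 3x.
Every vertex has degree 4, so 4V = 2E.
Euler: V − E + F = 2 ⇒ (2E)/4 − E + (29 + x) = 2.
Multiply by 8: 2·(2E) − 4·(2E) + 8·(29 + x) = 16, i.e. 232 + 8x − 2·(116 + 3x) = 16.
Collecting terms: 2x = 16, so x = 8.
Then 2E = 116 + 3·8 = 140, so E = 70, V = 2E/4 = 35, F = 29 + 8 = 37.

35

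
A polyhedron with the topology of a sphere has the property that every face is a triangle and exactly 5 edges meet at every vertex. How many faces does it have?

Each face has 3 edges and each edge borders two faces, so 2E = 3F.
Each vertex has degree 5, so 5V = 2E and hence V = 3F/5.
Euler: V − E + F = 2 ⇒ (3F/5) − (3F/2) + F = 2.
Multiply by 10: (6 − 15 + 10)F = 20, i.e. 1F = 20.
So F = 20, E = 3·20/2 = 30, V = 3·20/5 = 12.

20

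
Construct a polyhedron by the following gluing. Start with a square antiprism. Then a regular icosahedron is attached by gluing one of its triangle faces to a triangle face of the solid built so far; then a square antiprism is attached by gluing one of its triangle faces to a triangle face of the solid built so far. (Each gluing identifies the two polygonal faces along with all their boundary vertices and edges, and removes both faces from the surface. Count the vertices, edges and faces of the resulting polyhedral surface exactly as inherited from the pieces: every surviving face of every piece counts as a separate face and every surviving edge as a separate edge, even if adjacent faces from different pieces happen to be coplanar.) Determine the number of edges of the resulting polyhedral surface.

A square antiprism: V=8, E=16, F=10.
Attach a regular icosahedron (V=12, E=30, F=20) along a 3-gon: merge 3 vertices and 3 edges, delete both glued faces → V=17, E=43, F=28.
Attach a square antiprism (V=8, E=16, F=10) along a 3-gon: merge 3 vertices and 3 edges, delete both glued faces → V=22, E=56, F=36.
Check: V − E + F = 22 − 56 + 36 = 2.

56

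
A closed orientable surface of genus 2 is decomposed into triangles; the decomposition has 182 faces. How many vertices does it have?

89

χ = 2 − 2·2 = -2, and every face is a triangle so 3F = 2E.
E = 3·182/2 = 273. Then V = -2 + E − F = -2 + 273 − 182 = 89.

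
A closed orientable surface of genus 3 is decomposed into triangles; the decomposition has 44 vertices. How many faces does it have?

96

χ = 2 − 2·3 = -4, and every face is a triangle so 3F = 2E.
V − E + F = -4 with E = 3F/2 gives 44 − (3/2 − 1)·F = -4, so F = 96 and E = 144.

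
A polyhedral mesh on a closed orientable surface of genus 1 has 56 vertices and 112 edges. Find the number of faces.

For a closed orientable surface of genus 1, χ = 2 − 2·1 = 0.
F = 0 − V + E = 0 − 56 + 112 = 56.

56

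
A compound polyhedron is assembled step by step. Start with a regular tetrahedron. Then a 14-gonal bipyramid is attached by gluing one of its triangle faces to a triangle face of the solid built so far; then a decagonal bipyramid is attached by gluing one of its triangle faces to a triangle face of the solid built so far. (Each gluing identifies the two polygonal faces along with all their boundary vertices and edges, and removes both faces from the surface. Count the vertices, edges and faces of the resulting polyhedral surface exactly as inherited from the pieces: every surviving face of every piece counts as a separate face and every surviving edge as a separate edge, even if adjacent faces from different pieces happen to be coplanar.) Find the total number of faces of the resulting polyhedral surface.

48

A regular tetrahedron: V=4, E=6, F=4.
Attach a 14-gonal bipyramid (V=16, E=42, F=28) along a 3-gon: merge 3 vertices and 3 edges, delete both glued faces → V=17, E=45, F=30.
Attach a decagonal bipyramid (V=12, E=30, F=20) along a 3-gon: merge 3 vertices and 3 edges, delete both glued faces → V=26, E=72, F=48.
Check: V − E + F = 26 − 72 + 48 = 2.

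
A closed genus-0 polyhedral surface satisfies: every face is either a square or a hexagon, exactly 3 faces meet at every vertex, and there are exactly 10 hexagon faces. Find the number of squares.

6

Let x be the number of squares; then F = 10 + x.
Edge–face incidences: 2E = 6·10 + 4·x = 60 + 4x.
Every vertex has degree 3, so 3V = 2E.
Euler: V − E + F = 2 ⇒ (2E)/3 − E + (10 + x) = 2.
Multiply by 6: 2·(2E) − 3·(2E) + 6·(10 + x) = 12, i.e. 60 + 6x − (60 + 4x) = 12.
Collecting terms: 2x = 12, so x = 6.
Then 2E = 60 + 4·6 = 84, so E = 42, V = 2E/3 = 28, F = 10 + 6 = 16.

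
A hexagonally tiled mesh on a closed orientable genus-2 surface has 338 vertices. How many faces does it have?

χ = 2 − 2·2 = -2, and every face is a hexagon so 6F = 2E.
V − E + F = -2 with E = 6F/2 gives 338 − (6/2 − 1)·F = -2, so F = 170 and E = 510.

170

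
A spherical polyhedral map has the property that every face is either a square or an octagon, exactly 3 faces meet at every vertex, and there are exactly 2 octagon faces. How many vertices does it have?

Let x be the number of squares; then F = 2 + x.
Edge–face incidences: 2E = 8·2 + 4·x = 16 + 4x.
Every vertex has degree 3, so 3V = 2E.
Euler: V − E + F = 2 ⇒ (2E)/3 − E + (2 + x) = 2.
Multiply by 6: 2·(2E) − 3·(2E) + 6·(2 + x) = 12, i.e. 12 + 6x − (16 + 4x) = 12.
Collecting terms: 2x − 4 = 12, so 2x = 16, so x = 8.
Then 2E = 16 + 4·8 = 48, so E = 24, V = 2E/3 = 16, F = 2 + 8 = 10.

16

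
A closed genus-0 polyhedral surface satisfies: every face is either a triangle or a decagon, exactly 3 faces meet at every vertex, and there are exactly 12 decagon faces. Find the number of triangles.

Let x be the number of triangles; then F = 12 + x.
Edge–face incidences: 2E = 10·12 + 3·x = 120 + 3x.
Every vertex has degree 3, so 3V = 2E.
Euler: V − E + F = 2 ⇒ (2E)/3 − E + (12 + x) = 2.
Multiply by 6: 2·(2E) − 3·(2E) + 6·(12 + x) = 12, i.e. 72 + 6x − (120 + 3x) = 12.
Collecting terms: 3x − 48 = 12, so 3x = 60, so x = 20.
Then 2E = 120 + 3·20 = 180, so E = 90, V = 2E/3 = 60, F = 12 + 20 = 32.

20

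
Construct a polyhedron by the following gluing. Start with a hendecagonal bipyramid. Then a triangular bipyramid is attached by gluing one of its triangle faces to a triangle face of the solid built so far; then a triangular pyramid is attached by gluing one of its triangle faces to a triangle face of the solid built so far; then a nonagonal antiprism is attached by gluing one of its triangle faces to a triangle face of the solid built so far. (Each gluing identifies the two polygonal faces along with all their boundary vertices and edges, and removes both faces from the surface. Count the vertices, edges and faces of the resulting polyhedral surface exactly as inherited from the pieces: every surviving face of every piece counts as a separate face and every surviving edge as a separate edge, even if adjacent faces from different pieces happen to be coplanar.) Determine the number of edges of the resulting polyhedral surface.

A hendecagonal bipyramid: V=13, E=33, F=22.
Attach a triangular bipyramid (V=5, E=9, F=6) along a 3-gon: merge 3 vertices and 3 edges, delete both glued faces → V=15, E=39, F=26.
Attach a triangular pyramid (V=4, E=6, F=4) along a 3-gon: merge 3 vertices and 3 edges, delete both glued faces → V=16, E=42, F=28.
Attach a nonagonal antiprism (V=18, E=36, F=20) along a 3-gon: merge 3 vertices and 3 edges, delete both glued faces → V=31, E=75, F=46.
Check: V − E + F = 31 − 75 + 46 = 2.

75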